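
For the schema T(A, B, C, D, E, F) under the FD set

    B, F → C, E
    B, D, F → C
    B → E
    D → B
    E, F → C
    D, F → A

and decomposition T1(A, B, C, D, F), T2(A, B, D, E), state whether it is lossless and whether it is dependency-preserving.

Lossless test: (A, B, D)⁺ = {A, B, D, E}, which contains all of one fragment — lossless.
Dependency preservation: the restricted closure of {E, F} across the fragments never reaches {C}, so E, F → C cannot be enforced without a join — not preserved.

lossless but not dependency-preserving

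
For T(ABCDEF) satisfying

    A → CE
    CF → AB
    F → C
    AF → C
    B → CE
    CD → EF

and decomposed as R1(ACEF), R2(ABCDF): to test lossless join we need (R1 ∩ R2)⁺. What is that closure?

ABCEF

R1 ∩ R2 = {ACF}.
A → CE applies, adding E
CF → AB applies, adding B
Closure: {ABCEF}.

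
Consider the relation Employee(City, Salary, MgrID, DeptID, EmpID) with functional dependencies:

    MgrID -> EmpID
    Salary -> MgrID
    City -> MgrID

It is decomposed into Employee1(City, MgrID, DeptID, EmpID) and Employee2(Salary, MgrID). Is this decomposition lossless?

No

Common attributes: Employee1 ∩ Employee2 = {MgrID}.
Closure of {MgrID}: MgrID → EmpID applies, adding EmpID. So (MgrID)⁺ = {MgrID, EmpID}.
The closure contains neither all of Employee1 = {City, MgrID, DeptID, EmpID} nor all of Employee2 = {Salary, MgrID}, so the common attributes are not a superkey of either fragment. The join is lossy.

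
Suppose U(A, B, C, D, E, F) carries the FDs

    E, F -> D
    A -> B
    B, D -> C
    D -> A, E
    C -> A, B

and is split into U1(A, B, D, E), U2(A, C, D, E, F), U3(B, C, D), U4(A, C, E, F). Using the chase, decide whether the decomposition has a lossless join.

Chase test. Columns are A, B, C, D, E, F; row i has aⱼ where attribute j ∈ Ui, else bᵢⱼ.
Initial tableau (one row per fragment):
  row 1: a1 a2 b13 a4 a5 b16
  row 2: a1 b22 a3 a4 a5 a6
  row 3: b31 a2 a3 a4 b35 b36
  row 4: a1 b42 a3 b44 a5 a6
Rows 2 and 4 agree on E, F; apply E, F→D and equate their D entries.
Rows 1 and 2 agree on A; apply A→B and equate their B entries.
Rows 1 and 4 agree on A; apply A→B and equate their B entries.
Rows 1 and 2 agree on B, D; apply B, D→C and equate their C entries.
Rows 1 and 3 agree on D; apply D→A, E and equate their A, E entries.
Row 2 is now all distinguished symbols — the join is lossless.

Yes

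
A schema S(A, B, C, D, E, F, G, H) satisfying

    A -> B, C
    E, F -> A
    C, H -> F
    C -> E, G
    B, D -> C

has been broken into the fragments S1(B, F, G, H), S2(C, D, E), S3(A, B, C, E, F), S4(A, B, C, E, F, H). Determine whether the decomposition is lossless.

No

Chase test. Columns are A, B, C, D, E, F, G, H; row i has aⱼ where attribute j ∈ Si, else bᵢⱼ.
Initial tableau (one row per fragment):
  row 1: b11 a2 b13 b14 b15 a6 a7 a8
  row 2: b21 b22 a3 a4 a5 b26 b27 b28
  row 3: a1 a2 a3 b34 a5 a6 b37 b38
  row 4: a1 a2 a3 b44 a5 a6 b47 a8
Rows 2 and 3 agree on C; apply C→E, G and equate their E, G entries.
Rows 2 and 4 agree on C; apply C→E, G and equate their E, G entries.
No row becomes fully distinguished — the join is lossy.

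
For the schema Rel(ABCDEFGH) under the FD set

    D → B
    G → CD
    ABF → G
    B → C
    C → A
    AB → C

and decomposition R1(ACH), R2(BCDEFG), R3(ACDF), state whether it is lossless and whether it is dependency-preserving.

lossy but dependency-preserving

Lossless test (chase): Rows 2 and 3 agree on D; apply D→B and equate their B entries. Rows 1 and 2 agree on C; apply C→A and equate their A entries. Rows 2 and 3 agree on ABF; apply ABF→G and equate their G entries. No row becomes fully distinguished — the join is lossy.
Dependency preservation: ABF → G; AB → C are not contained in any single fragment, but the restricted closure of each left-hand side across the fragments still reaches the right-hand side; the remaining FDs each lie inside some fragment. All dependencies are preserved.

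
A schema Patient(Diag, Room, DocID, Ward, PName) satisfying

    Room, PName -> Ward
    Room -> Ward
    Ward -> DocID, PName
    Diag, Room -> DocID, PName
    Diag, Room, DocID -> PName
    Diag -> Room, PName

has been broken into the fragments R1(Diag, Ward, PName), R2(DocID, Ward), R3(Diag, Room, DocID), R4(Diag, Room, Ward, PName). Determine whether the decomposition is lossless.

Chase test. Columns are Diag, Room, DocID, Ward, PName; row i has aⱼ where attribute j ∈ Ri, else bᵢⱼ.
Initial tableau (one row per fragment):
  row 1: a1 b12 b13 a4 a5
  row 2: b21 b22 a3 a4 b25
  row 3: a1 a2 a3 b34 b35
  row 4: a1 a2 b43 a4 a5
Rows 3 and 4 agree on Room; apply Room→Ward and equate their Ward entries.
Rows 1 and 2 agree on Ward; apply Ward→DocID, PName and equate their DocID, PName entries.
Rows 1 and 3 agree on Ward; apply Ward→DocID, PName and equate their DocID, PName entries.
Rows 1 and 4 agree on Ward; apply Ward→DocID, PName and equate their DocID, PName entries.
Rows 1 and 3 agree on Diag; apply Diag→Room, PName and equate their Room, PName entries.
Row 1 is now all distinguished symbols — the join is lossless.

Yes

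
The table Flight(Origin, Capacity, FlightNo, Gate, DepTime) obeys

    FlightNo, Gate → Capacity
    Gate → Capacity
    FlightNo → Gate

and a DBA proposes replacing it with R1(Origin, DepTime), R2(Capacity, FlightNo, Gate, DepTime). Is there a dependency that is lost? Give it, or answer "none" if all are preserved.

none

FlightNo, Gate → Capacity lies within R2.
Gate → Capacity lies within R2.
FlightNo → Gate lies within R2.
Every dependency is enforceable on the fragments, so the decomposition is dependency-preserving.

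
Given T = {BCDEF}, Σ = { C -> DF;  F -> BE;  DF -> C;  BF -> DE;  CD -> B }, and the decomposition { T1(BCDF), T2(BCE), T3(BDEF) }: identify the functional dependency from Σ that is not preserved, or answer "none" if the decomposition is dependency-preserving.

C → DF lies within T1.
F → BE lies within T3.
DF → C lies within T1.
BF → DE lies within T3.
CD → B lies within T1.
Every dependency is enforceable on the fragments, so the decomposition is dependency-preserving.

none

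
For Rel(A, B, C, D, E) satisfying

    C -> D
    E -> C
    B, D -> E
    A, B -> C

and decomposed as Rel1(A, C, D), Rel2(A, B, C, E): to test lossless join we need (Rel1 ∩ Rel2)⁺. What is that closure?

Rel1 ∩ Rel2 = {A, C}.
C → D applies, adding D
Closure: {A, C, D}.

A, C, D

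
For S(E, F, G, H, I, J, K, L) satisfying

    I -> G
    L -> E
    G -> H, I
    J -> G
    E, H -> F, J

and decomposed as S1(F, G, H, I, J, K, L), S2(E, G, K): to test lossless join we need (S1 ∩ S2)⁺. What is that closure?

G, H, I, K

S1 ∩ S2 = {G, K}.
G → H, I applies, adding H, I
Closure: {G, H, I, K}.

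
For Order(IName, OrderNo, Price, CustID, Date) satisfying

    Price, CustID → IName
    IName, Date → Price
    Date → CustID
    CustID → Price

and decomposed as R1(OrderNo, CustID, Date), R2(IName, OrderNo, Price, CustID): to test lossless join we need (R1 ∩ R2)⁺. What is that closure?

IName, OrderNo, Price, CustID

R1 ∩ R2 = {OrderNo, CustID}.
CustID → Price applies, adding Price
Price, CustID → IName applies, adding IName
Closure: {IName, OrderNo, Price, CustID}.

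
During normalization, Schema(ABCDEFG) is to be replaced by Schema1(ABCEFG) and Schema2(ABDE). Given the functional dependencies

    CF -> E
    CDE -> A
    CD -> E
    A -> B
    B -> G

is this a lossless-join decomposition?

Common attributes: Schema1 ∩ Schema2 = {ABE}.
Closure of {ABE}: B → G applies, adding G. So (ABE)⁺ = {ABEG}.
The closure contains neither all of Schema1 = {ABCEFG} nor all of Schema2 = {ABDE}, so the common attributes are not a superkey of either fragment. The join is lossy.

No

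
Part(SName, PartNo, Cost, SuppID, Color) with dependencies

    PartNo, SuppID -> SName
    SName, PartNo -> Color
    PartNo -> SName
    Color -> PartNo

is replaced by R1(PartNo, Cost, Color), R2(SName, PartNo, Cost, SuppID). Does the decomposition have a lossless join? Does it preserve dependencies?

Lossless test: (PartNo, Cost)⁺ = {SName, PartNo, Cost, Color}, which contains all of one fragment — lossless.
Dependency preservation: SName, PartNo → Color is not contained in any single fragment, but the restricted closure of its left-hand side across the fragments still reaches the right-hand side; the remaining FDs each lie inside some fragment. All dependencies are preserved.

lossless and dependency-preserving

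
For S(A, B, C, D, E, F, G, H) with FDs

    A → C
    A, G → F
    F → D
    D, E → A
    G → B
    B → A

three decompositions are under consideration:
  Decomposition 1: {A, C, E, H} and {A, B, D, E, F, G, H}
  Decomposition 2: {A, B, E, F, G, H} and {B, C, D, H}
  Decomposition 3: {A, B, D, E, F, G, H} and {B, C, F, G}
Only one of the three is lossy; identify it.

Decomposition 2

Decomposition 1: common = {A, E, H}, closure = {A, C, E, H} → lossless.
Decomposition 2: common = {B, H}, closure = {A, B, C, H} → lossy.
Decomposition 3: common = {B, F, G}, closure = {A, B, C, D, F, G} → lossless.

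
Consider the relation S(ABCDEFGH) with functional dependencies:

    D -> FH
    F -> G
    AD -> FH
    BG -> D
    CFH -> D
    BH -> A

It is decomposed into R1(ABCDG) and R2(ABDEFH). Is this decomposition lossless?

No

Common attributes: R1 ∩ R2 = {ABD}.
Closure of {ABD}: D → FH applies, adding FH; F → G applies, adding G. So (ABD)⁺ = {ABDFGH}.
The closure contains neither all of R1 = {ABCDG} nor all of R2 = {ABDEFH}, so the common attributes are not a superkey of either fragment. The join is lossy.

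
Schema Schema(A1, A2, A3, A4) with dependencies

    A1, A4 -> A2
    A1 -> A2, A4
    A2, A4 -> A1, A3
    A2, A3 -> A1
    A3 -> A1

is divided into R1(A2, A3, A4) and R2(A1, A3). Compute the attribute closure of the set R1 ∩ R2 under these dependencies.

R1 ∩ R2 = {A3}.
A3 → A1 applies, adding A1
A1 → A2, A4 applies, adding A2, A4
Closure: {A1, A2, A3, A4}.

A1, A2, A3, A4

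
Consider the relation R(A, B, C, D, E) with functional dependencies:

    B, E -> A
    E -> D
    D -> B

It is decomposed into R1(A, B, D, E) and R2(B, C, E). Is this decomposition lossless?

Yes

Common attributes: R1 ∩ R2 = {B, E}.
Closure of {B, E}: B, E → A applies, adding A; E → D applies, adding D. So (B, E)⁺ = {A, B, D, E}.
This closure contains every attribute of R1, so R1 ∩ R2 → R1. The join is lossless.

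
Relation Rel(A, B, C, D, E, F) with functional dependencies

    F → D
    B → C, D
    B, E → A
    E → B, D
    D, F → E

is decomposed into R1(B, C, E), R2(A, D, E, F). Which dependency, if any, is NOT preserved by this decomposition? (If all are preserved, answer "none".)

B → C, D

Check B → C, D: no single fragment contains all of {B, C, D}, and the restricted closure of {B} across the fragments never reaches {C, D}.
F → D is preserved.
B, E → A is preserved.
E → B, D is preserved.
D, F → E is preserved.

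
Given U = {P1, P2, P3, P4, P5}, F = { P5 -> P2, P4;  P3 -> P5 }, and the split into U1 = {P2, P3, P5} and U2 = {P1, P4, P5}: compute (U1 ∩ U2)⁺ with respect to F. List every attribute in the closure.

U1 ∩ U2 = {P5}.
P5 → P2, P4 applies, adding P2, P4
Closure: {P2, P4, P5}.

P2, P4, P5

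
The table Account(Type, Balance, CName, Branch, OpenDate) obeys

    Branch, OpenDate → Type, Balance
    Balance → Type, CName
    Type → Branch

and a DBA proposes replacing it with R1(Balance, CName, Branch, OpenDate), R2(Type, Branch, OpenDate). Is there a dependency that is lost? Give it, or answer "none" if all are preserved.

Check Balance → Type, CName: no single fragment contains all of {Type, Balance, CName}, and the restricted closure of {Balance} across the fragments never reaches {Type, CName}.
Branch, OpenDate → Type, Balance is preserved.
Type → Branch is preserved.

Balance → Type, CName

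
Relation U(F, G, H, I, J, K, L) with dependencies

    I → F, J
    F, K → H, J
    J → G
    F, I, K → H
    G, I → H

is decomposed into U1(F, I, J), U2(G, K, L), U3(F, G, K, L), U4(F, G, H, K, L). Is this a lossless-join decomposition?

Chase test. Columns are F, G, H, I, J, K, L; row i has aⱼ where attribute j ∈ Ui, else bᵢⱼ.
Initial tableau (one row per fragment):
  row 1: a1 b12 b13 a4 a5 b16 b17
  row 2: b21 a2 b23 b24 b25 a6 a7
  row 3: a1 a2 b33 b34 b35 a6 a7
  row 4: a1 a2 a3 b44 b45 a6 a7
Rows 3 and 4 agree on F, K; apply F, K→H, J and equate their H, J entries.
No row becomes fully distinguished — the join is lossy.

No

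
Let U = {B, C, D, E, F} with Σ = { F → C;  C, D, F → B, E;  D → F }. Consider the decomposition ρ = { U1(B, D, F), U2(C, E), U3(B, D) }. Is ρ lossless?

Chase test. Columns are B, C, D, E, F; row i has aⱼ where attribute j ∈ Ui, else bᵢⱼ.
Initial tableau (one row per fragment):
  row 1: a1 b12 a3 b14 a5
  row 2: b21 a2 b23 a4 b25
  row 3: a1 b32 a3 b34 b35
Rows 1 and 3 agree on D; apply D→F and equate their F entries.
Rows 1 and 3 agree on F; apply F→C and equate their C entries.
Rows 1 and 3 agree on C, D, F; apply C, D, F→B, E and equate their B, E entries.
No row becomes fully distinguished — the join is lossy.

No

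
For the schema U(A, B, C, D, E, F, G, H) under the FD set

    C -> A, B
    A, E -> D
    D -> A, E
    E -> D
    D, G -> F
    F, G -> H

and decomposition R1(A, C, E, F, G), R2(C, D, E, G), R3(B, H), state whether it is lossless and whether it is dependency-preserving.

lossy and not dependency-preserving

Lossless test (chase): Rows 1 and 2 agree on C; apply C→A, B and equate their A, B entries. Rows 1 and 2 agree on A, E; apply A, E→D and equate their D entries. Rows 1 and 2 agree on D, G; apply D, G→F and equate their F entries. Rows 1 and 2 agree on F, G; apply F, G→H and equate their H entries. No row becomes fully distinguished — the join is lossy.
Dependency preservation: the restricted closure of {C} across the fragments never reaches {A, B}, so C → A, B cannot be enforced without a join — not preserved.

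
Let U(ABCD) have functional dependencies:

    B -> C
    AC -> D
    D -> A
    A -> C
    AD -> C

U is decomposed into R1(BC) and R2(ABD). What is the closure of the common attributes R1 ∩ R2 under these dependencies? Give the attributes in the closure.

BC

R1 ∩ R2 = {B}.
B → C applies, adding C
Closure: {BC}.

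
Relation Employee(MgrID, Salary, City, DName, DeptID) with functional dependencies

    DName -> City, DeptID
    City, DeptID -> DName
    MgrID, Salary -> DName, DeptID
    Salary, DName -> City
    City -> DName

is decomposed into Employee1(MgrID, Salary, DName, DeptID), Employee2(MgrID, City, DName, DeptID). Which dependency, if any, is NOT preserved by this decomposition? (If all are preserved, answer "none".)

none

DName → City, DeptID lies within Employee2.
City, DeptID → DName lies within Employee2.
MgrID, Salary → DName, DeptID lies within Employee1.
Salary, DName → City: restricted closure across fragments reaches City.
City → DName lies within Employee2.
Every dependency is enforceable on the fragments, so the decomposition is dependency-preserving.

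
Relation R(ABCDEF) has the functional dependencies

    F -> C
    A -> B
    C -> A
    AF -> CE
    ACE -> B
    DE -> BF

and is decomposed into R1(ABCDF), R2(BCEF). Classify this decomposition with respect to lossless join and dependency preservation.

lossless but not dependency-preserving

Lossless test: (BCF)⁺ = {ABCEF}, which contains all of one fragment — lossless.
Dependency preservation: the restricted closure of {DE} across the fragments never reaches {BF}, so DE → BF cannot be enforced without a join — not preserved.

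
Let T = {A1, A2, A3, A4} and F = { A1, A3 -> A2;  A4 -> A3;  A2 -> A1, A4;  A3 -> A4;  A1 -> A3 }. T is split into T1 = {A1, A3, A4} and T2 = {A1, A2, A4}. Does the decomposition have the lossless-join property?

Common attributes: T1 ∩ T2 = {A1, A4}.
Closure of {A1, A4}: A4 → A3 applies, adding A3; A1, A3 → A2 applies, adding A2. So (A1, A4)⁺ = {A1, A2, A3, A4}.
This closure contains every attribute of T1, so T1 ∩ T2 → T1. The join is lossless.

Yes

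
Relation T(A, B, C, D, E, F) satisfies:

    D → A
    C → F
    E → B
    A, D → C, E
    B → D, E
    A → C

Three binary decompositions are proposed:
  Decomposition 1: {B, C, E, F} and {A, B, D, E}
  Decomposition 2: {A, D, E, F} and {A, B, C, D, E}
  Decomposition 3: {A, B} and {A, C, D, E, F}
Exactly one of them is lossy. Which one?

Decomposition 1: common = {B, E}, closure = {A, B, C, D, E, F} → lossless.
Decomposition 2: common = {A, D, E}, closure = {A, B, C, D, E, F} → lossless.
Decomposition 3: common = {A}, closure = {A, C, F} → lossy.

Decomposition 3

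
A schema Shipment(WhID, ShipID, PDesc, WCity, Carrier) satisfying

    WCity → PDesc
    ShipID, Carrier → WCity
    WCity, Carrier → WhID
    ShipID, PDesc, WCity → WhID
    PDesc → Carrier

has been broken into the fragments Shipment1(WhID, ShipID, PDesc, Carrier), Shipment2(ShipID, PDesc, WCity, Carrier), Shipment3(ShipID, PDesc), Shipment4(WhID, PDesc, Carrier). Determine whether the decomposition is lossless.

Chase test. Columns are WhID, ShipID, PDesc, WCity, Carrier; row i has aⱼ where attribute j ∈ Shipmenti, else bᵢⱼ.
Initial tableau (one row per fragment):
  row 1: a1 a2 a3 b14 a5
  row 2: b21 a2 a3 a4 a5
  row 3: b31 a2 a3 b34 b35
  row 4: a1 b42 a3 b44 a5
Rows 1 and 2 agree on ShipID, Carrier; apply ShipID, Carrier→WCity and equate their WCity entries.
Rows 1 and 2 agree on WCity, Carrier; apply WCity, Carrier→WhID and equate their WhID entries.
Rows 1 and 3 agree on PDesc; apply PDesc→Carrier and equate their Carrier entries.
Rows 1 and 3 agree on ShipID, Carrier; apply ShipID, Carrier→WCity and equate their WCity entries.
Rows 1 and 3 agree on WCity, Carrier; apply WCity, Carrier→WhID and equate their WhID entries.
Row 1 is now all distinguished symbols — the join is lossless.

Yes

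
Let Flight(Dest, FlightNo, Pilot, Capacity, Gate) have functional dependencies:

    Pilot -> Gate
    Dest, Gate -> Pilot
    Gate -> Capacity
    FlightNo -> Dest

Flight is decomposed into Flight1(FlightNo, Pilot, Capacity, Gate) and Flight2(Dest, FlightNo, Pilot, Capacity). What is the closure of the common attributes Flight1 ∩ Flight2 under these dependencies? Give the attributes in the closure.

Flight1 ∩ Flight2 = {FlightNo, Pilot, Capacity}.
Pilot → Gate applies, adding Gate
FlightNo → Dest applies, adding Dest
Closure: {Dest, FlightNo, Pilot, Capacity, Gate}.

Dest, FlightNo, Pilot, Capacity, Gate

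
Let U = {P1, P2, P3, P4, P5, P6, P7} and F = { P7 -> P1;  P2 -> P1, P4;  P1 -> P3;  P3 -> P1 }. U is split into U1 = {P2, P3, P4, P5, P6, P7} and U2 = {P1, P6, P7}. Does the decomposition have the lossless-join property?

Yes

Common attributes: U1 ∩ U2 = {P6, P7}.
Closure of {P6, P7}: P7 → P1 applies, adding P1; P1 → P3 applies, adding P3. So (P6, P7)⁺ = {P1, P3, P6, P7}.
This closure contains every attribute of U2, so U1 ∩ U2 → U2. The join is lossless.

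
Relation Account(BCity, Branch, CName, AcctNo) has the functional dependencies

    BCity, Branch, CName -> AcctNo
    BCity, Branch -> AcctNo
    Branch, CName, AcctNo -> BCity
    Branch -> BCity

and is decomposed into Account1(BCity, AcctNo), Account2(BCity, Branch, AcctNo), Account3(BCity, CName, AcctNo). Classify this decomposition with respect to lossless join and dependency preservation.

Lossless test (chase): applying each FD to every pair of rows produces no changes in the tableau, so no row becomes fully distinguished — the join is lossy.
Dependency preservation: BCity, Branch, CName → AcctNo; Branch, CName, AcctNo → BCity are not contained in any single fragment, but the restricted closure of each left-hand side across the fragments still reaches the right-hand side; the remaining FDs each lie inside some fragment. All dependencies are preserved.

lossy but dependency-preserving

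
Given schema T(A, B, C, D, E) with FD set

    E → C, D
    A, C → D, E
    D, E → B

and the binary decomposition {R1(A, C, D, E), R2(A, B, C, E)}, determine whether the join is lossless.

Common attributes: R1 ∩ R2 = {A, C, E}.
Closure of {A, C, E}: E → C, D applies, adding D; D, E → B applies, adding B. So (A, C, E)⁺ = {A, B, C, D, E}.
This closure contains every attribute of R1, so R1 ∩ R2 → R1. The join is lossless.

Yes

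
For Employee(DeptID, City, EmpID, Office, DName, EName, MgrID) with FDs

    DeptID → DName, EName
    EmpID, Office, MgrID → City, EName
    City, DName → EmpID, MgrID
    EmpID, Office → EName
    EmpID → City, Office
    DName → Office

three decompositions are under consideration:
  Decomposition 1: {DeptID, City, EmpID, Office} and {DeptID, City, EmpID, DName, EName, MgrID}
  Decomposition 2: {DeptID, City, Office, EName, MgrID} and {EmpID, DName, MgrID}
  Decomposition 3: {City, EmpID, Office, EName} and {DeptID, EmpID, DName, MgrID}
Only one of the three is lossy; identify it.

Decomposition 1: common = {DeptID, City, EmpID}, closure = {DeptID, City, EmpID, Office, DName, EName, MgrID} → lossless.
Decomposition 2: common = {MgrID}, closure = {MgrID} → lossy.
Decomposition 3: common = {EmpID}, closure = {City, EmpID, Office, EName} → lossless.

Decomposition 2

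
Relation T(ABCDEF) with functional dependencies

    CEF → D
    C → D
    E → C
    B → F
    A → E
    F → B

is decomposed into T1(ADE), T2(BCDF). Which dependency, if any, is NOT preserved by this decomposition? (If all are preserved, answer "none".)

Check E → C: no single fragment contains all of {CE}, and the restricted closure of {E} across the fragments never reaches {C}.
CEF → D is preserved.
C → D is preserved.
B → F is preserved.
A → E is preserved.
F → B is preserved.

E → C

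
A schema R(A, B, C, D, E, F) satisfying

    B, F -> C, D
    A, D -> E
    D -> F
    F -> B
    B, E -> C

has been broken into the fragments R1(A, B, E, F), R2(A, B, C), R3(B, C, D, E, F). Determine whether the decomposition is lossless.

Yes

Chase test. Columns are A, B, C, D, E, F; row i has aⱼ where attribute j ∈ Ri, else bᵢⱼ.
Initial tableau (one row per fragment):
  row 1: a1 a2 b13 b14 a5 a6
  row 2: a1 a2 a3 b24 b25 b26
  row 3: b31 a2 a3 a4 a5 a6
Rows 1 and 3 agree on B, F; apply B, F→C, D and equate their C, D entries.
Row 1 is now all distinguished symbols — the join is lossless.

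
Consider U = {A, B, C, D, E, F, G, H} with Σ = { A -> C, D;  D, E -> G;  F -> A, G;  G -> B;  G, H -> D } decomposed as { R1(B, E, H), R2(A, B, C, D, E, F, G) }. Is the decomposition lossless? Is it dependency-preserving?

Lossless test: (B, E)⁺ = {B, E}, which is a superkey of neither fragment — lossy.
Dependency preservation: the restricted closure of {G, H} across the fragments never reaches {D}, so G, H → D cannot be enforced without a join — not preserved.

lossy and not dependency-preserving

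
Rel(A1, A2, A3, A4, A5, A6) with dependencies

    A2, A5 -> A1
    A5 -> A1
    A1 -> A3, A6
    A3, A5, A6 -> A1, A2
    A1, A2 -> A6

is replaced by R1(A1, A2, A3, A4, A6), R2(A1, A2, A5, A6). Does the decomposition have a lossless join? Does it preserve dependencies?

Lossless test: (A1, A2, A6)⁺ = {A1, A2, A3, A6}, which is a superkey of neither fragment — lossy.
Dependency preservation: A3, A5, A6 → A1, A2 is not contained in any single fragment, but the restricted closure of its left-hand side across the fragments still reaches the right-hand side; the remaining FDs each lie inside some fragment. All dependencies are preserved.

lossy but dependency-preserving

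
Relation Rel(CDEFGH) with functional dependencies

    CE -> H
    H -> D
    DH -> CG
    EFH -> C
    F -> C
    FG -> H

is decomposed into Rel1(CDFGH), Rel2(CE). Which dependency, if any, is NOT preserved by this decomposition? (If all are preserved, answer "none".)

CE -> H

Check CE → H: no single fragment contains all of {CEH}, and the restricted closure of {CE} across the fragments never reaches {H}.
H → D is preserved.
DH → CG is preserved.
EFH → C is preserved.
F → C is preserved.
FG → H is preserved.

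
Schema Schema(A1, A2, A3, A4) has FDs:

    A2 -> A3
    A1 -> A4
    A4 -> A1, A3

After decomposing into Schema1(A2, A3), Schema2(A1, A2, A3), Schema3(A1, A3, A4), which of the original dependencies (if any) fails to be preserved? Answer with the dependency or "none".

none

A2 → A3 lies within Schema1.
A1 → A4 lies within Schema3.
A4 → A1, A3 lies within Schema3.
Every dependency is enforceable on the fragments, so the decomposition is dependency-preserving.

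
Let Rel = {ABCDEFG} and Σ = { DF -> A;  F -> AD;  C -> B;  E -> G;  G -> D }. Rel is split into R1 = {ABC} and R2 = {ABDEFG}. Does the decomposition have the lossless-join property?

No

Common attributes: R1 ∩ R2 = {AB}.
No dependency enlarges {AB}, so (AB)⁺ = {AB}.
The closure contains neither all of R1 = {ABC} nor all of R2 = {ABDEFG}, so the common attributes are not a superkey of either fragment. The join is lossy.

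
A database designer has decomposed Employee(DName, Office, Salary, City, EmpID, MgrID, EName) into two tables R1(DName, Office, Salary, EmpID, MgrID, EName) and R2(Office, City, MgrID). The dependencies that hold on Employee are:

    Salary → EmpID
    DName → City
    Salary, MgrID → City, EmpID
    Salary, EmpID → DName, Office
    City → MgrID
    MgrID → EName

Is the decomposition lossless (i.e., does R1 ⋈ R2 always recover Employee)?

No

Common attributes: R1 ∩ R2 = {Office, MgrID}.
Closure of {Office, MgrID}: MgrID → EName applies, adding EName. So (Office, MgrID)⁺ = {Office, MgrID, EName}.
The closure contains neither all of R1 = {DName, Office, Salary, EmpID, MgrID, EName} nor all of R2 = {Office, City, MgrID}, so the common attributes are not a superkey of either fragment. The join is lossy.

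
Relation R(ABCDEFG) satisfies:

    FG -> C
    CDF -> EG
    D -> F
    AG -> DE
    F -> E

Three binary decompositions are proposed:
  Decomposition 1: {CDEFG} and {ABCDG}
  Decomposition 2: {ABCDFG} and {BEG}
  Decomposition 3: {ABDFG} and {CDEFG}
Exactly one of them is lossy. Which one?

Decomposition 1: common = {CDG}, closure = {CDEFG} → lossless.
Decomposition 2: common = {BG}, closure = {BG} → lossy.
Decomposition 3: common = {DFG}, closure = {CDEFG} → lossless.

Decomposition 2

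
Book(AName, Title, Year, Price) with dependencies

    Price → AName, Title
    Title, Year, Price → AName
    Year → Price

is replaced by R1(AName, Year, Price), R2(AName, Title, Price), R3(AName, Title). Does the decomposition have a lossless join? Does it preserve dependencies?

lossless and dependency-preserving

Lossless test (chase): Rows 1 and 2 agree on Price; apply Price→AName, Title and equate their AName, Title entries. Row 1 is now all distinguished symbols — the join is lossless.
Dependency preservation: Title, Year, Price → AName is not contained in any single fragment, but the restricted closure of its left-hand side across the fragments still reaches the right-hand side; the remaining FDs each lie inside some fragment. All dependencies are preserved.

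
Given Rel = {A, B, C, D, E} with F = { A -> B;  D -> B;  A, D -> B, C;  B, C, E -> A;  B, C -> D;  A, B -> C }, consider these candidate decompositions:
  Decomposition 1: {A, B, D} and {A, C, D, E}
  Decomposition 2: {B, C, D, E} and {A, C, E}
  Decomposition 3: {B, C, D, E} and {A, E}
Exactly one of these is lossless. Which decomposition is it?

Decomposition 1

Decomposition 1: common = {A, D}, closure = {A, B, C, D} → lossless.
Decomposition 2: common = {C, E}, closure = {C, E} → lossy.
Decomposition 3: common = {E}, closure = {E} → lossy.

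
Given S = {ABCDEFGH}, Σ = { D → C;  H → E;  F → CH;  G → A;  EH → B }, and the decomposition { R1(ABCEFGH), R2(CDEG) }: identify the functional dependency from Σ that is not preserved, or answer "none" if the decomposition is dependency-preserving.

none

D → C lies within R2.
H → E lies within R1.
F → CH lies within R1.
G → A lies within R1.
EH → B lies within R1.
Every dependency is enforceable on the fragments, so the decomposition is dependency-preserving.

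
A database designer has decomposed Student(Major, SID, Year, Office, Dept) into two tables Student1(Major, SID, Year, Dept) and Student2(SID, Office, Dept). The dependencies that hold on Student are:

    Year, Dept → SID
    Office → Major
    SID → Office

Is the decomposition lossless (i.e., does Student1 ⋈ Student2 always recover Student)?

Common attributes: Student1 ∩ Student2 = {SID, Dept}.
Closure of {SID, Dept}: SID → Office applies, adding Office; Office → Major applies, adding Major. So (SID, Dept)⁺ = {Major, SID, Office, Dept}.
This closure contains every attribute of Student2, so Student1 ∩ Student2 → Student2. The join is lossless.

Yes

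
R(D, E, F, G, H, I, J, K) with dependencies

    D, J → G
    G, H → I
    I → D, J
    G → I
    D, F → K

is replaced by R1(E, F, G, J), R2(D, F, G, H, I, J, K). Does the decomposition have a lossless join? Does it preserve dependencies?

lossy but dependency-preserving

Lossless test: (F, G, J)⁺ = {D, F, G, I, J, K}, which is a superkey of neither fragment — lossy.
Dependency preservation: every FD's attributes lie within a single fragment, so each can be enforced locally — preserved.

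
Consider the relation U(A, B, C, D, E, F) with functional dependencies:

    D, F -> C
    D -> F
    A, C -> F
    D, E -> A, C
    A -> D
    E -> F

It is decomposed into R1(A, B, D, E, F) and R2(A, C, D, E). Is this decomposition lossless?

Common attributes: R1 ∩ R2 = {A, D, E}.
Closure of {A, D, E}: D → F applies, adding F; D, E → A, C applies, adding C. So (A, D, E)⁺ = {A, C, D, E, F}.
This closure contains every attribute of R2, so R1 ∩ R2 → R2. The join is lossless.

Yes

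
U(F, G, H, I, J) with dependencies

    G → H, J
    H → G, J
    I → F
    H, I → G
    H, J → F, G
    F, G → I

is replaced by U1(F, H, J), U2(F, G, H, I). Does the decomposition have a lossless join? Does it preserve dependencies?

lossless and dependency-preserving

Lossless test: (F, H)⁺ = {F, G, H, I, J}, which contains all of one fragment — lossless.
Dependency preservation: G → H, J; H → G, J; H, J → F, G are not contained in any single fragment, but the restricted closure of each left-hand side across the fragments still reaches the right-hand side; the remaining FDs each lie inside some fragment. All dependencies are preserved.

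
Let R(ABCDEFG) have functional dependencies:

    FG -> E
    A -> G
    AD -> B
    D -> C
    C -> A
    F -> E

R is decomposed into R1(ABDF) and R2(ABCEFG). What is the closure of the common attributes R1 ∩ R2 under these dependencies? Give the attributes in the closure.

R1 ∩ R2 = {ABF}.
A → G applies, adding G
F → E applies, adding E
Closure: {ABEFG}.

ABEFG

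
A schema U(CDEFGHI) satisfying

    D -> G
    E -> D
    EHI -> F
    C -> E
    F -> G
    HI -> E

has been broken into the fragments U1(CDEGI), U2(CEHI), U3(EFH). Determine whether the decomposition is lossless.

No

Chase test. Columns are CDEFGHI; row i has aⱼ where attribute j ∈ Ui, else bᵢⱼ.
Initial tableau (one row per fragment):
  row 1: a1 a2 a3 b14 a5 b16 a7
  row 2: a1 b22 a3 b24 b25 a6 a7
  row 3: b31 b32 a3 a4 b35 a6 b37
Rows 1 and 2 agree on E; apply E→D and equate their D entries.
Rows 1 and 3 agree on E; apply E→D and equate their D entries.
Rows 1 and 2 agree on D; apply D→G and equate their G entries.
Rows 1 and 3 agree on D; apply D→G and equate their G entries.
No row becomes fully distinguished — the join is lossy.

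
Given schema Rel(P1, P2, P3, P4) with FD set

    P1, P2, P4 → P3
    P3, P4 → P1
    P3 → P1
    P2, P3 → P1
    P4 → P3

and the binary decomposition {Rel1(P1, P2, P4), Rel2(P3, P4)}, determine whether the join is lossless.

Yes

Common attributes: Rel1 ∩ Rel2 = {P4}.
Closure of {P4}: P4 → P3 applies, adding P3; P3, P4 → P1 applies, adding P1. So (P4)⁺ = {P1, P3, P4}.
This closure contains every attribute of Rel2, so Rel1 ∩ Rel2 → Rel2. The join is lossless.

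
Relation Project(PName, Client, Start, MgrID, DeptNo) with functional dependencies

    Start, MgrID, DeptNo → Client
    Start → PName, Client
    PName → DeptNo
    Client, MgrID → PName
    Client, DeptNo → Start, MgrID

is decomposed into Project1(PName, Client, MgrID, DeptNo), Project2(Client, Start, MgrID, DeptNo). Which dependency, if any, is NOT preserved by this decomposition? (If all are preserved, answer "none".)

none

Start, MgrID, DeptNo → Client lies within Project2.
Start → PName, Client: restricted closure across fragments reaches PName, Client.
PName → DeptNo lies within Project1.
Client, MgrID → PName lies within Project1.
Client, DeptNo → Start, MgrID lies within Project2.
Every dependency is enforceable on the fragments, so the decomposition is dependency-preserving.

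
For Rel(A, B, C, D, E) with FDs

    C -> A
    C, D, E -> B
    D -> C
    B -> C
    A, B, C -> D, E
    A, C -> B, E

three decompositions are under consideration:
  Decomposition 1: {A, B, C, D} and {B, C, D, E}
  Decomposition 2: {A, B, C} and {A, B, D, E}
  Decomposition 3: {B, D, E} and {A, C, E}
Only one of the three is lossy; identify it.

Decomposition 3

Decomposition 1: common = {B, C, D}, closure = {A, B, C, D, E} → lossless.
Decomposition 2: common = {A, B}, closure = {A, B, C, D, E} → lossless.
Decomposition 3: common = {E}, closure = {E} → lossy.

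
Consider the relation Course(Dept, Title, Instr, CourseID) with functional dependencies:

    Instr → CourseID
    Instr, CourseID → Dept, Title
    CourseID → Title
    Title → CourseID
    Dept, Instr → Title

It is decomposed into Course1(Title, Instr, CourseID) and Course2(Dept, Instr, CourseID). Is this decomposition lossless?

Common attributes: Course1 ∩ Course2 = {Instr, CourseID}.
Closure of {Instr, CourseID}: Instr, CourseID → Dept, Title applies, adding Dept, Title. So (Instr, CourseID)⁺ = {Dept, Title, Instr, CourseID}.
This closure contains every attribute of Course1, so Course1 ∩ Course2 → Course1. The join is lossless.

Yes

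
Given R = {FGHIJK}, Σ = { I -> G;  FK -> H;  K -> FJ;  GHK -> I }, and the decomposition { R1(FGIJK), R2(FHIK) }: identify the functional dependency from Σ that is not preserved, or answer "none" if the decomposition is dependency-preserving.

none

I → G lies within R1.
FK → H lies within R2.
K → FJ lies within R1.
GHK → I: restricted closure across fragments reaches I.
Every dependency is enforceable on the fragments, so the decomposition is dependency-preserving.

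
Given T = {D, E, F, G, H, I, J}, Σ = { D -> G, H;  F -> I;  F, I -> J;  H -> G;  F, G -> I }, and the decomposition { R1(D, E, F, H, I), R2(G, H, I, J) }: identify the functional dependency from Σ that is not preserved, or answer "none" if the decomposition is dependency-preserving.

Check F, I → J: no single fragment contains all of {F, I, J}, and the restricted closure of {F, I} across the fragments never reaches {J}.
D → G, H is preserved.
F → I is preserved.
H → G is preserved.
F, G → I is preserved.

F, I -> J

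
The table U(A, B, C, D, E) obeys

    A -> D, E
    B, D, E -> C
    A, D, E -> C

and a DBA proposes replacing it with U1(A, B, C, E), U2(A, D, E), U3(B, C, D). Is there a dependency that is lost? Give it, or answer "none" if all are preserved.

Check B, D, E → C: no single fragment contains all of {B, C, D, E}, and the restricted closure of {B, D, E} across the fragments never reaches {C}.
A → D, E is preserved.
A, D, E → C is preserved.

B, D, E -> C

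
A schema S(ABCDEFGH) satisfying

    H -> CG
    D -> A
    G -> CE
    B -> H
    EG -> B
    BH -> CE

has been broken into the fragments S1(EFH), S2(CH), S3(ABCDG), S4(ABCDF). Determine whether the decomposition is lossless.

No

Chase test. Columns are ABCDEFGH; row i has aⱼ where attribute j ∈ Si, else bᵢⱼ.
Initial tableau (one row per fragment):
  row 1: b11 b12 b13 b14 a5 a6 b17 a8
  row 2: b21 b22 a3 b24 b25 b26 b27 a8
  row 3: a1 a2 a3 a4 b35 b36 a7 b38
  row 4: a1 a2 a3 a4 b45 a6 b47 b48
Rows 1 and 2 agree on H; apply H→CG and equate their CG entries.
Rows 1 and 2 agree on G; apply G→CE and equate their CE entries.
Rows 3 and 4 agree on B; apply B→H and equate their H entries.
Rows 1 and 2 agree on EG; apply EG→B and equate their B entries.
Rows 3 and 4 agree on BH; apply BH→CE and equate their CE entries.
Rows 3 and 4 agree on H; apply H→CG and equate their CG entries.
No row becomes fully distinguished — the join is lossy.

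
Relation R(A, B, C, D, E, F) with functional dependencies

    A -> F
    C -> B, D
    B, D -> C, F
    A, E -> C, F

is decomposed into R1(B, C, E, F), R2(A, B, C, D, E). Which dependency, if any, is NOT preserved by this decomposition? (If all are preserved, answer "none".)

A -> F

Check A → F: no single fragment contains all of {A, F}, and the restricted closure of {A} across the fragments never reaches {F}.
C → B, D is preserved.
B, D → C, F is preserved.
A, E → C, F is preserved.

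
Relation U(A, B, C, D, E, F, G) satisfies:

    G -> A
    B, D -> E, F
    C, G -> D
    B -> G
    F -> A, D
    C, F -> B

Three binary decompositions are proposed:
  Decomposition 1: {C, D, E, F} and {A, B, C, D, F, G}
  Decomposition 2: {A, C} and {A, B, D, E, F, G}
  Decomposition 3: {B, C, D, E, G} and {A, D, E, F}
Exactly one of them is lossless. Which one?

Decomposition 1: common = {C, D, F}, closure = {A, B, C, D, E, F, G} → lossless.
Decomposition 2: common = {A}, closure = {A} → lossy.
Decomposition 3: common = {D, E}, closure = {D, E} → lossy.

Decomposition 1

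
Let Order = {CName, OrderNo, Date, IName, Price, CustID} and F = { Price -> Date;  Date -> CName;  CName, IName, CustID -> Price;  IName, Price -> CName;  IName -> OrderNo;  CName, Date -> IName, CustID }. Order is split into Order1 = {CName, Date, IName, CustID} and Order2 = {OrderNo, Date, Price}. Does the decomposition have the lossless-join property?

Yes

Common attributes: Order1 ∩ Order2 = {Date}.
Closure of {Date}: Date → CName applies, adding CName; CName, Date → IName, CustID applies, adding IName, CustID; CName, IName, CustID → Price applies, adding Price; IName → OrderNo applies, adding OrderNo. So (Date)⁺ = {CName, OrderNo, Date, IName, Price, CustID}.
This closure contains every attribute of Order1, so Order1 ∩ Order2 → Order1. The join is lossless.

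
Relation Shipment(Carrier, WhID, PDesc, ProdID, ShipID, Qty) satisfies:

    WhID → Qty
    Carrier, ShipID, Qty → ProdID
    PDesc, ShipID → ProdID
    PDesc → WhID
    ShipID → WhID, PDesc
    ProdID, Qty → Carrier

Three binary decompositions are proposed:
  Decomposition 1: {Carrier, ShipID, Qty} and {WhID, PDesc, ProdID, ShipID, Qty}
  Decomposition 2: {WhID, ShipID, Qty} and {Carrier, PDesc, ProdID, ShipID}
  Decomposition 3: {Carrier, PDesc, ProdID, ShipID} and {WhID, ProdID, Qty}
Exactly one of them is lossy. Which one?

Decomposition 1: common = {ShipID, Qty}, closure = {Carrier, WhID, PDesc, ProdID, ShipID, Qty} → lossless.
Decomposition 2: common = {ShipID}, closure = {Carrier, WhID, PDesc, ProdID, ShipID, Qty} → lossless.
Decomposition 3: common = {ProdID}, closure = {ProdID} → lossy.

Decomposition 3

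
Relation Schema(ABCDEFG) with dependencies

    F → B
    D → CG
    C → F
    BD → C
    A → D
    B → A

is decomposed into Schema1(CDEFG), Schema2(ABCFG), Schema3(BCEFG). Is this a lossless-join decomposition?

Chase test. Columns are ABCDEFG; row i has aⱼ where attribute j ∈ Schemai, else bᵢⱼ.
Initial tableau (one row per fragment):
  row 1: b11 b12 a3 a4 a5 a6 a7
  row 2: a1 a2 a3 b24 b25 a6 a7
  row 3: b31 a2 a3 b34 a5 a6 a7
Rows 1 and 2 agree on F; apply F→B and equate their B entries.
Rows 1 and 2 agree on B; apply B→A and equate their A entries.
Rows 1 and 3 agree on B; apply B→A and equate their A entries.
Rows 1 and 2 agree on A; apply A→D and equate their D entries.
Rows 1 and 3 agree on A; apply A→D and equate their D entries.
Row 1 is now all distinguished symbols — the join is lossless.

Yes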